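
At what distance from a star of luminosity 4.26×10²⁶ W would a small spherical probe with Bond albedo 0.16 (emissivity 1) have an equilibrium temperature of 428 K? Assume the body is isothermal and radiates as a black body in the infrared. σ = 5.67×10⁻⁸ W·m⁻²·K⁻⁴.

For an isothermal black-emitting sphere, (1−a)S·πr² = σ·4πr²·T⁴ ⇒ S = 4σT⁴/(1−a).
S = 4·5.67×10⁻⁸·(428)⁴/0.840 = 9060 W/m².
Flux falls as S = L/(4πd²), so d = √(L/(4πS)) = √(4.26×10²⁶/(4π·9060)).

d ≈ 6.12×10¹⁰ m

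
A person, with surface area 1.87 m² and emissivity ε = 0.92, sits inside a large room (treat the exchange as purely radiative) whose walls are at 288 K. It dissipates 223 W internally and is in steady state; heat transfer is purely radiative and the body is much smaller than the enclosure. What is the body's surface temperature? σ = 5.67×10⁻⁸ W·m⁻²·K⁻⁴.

For a small grey body in a large enclosure, net radiated power = εσA(T⁴ − T_w⁴).
Steady state: P = εσA(T⁴ − T_w⁴) with A = 1.87 m².
T⁴ = P/(εσA) + T_w⁴ = 223/(0.92·5.67×10⁻⁸·1.870) + (288)⁴
    = 2.286×10⁹ + 6.880×10⁹ = 9.166×10⁹ K⁴.

T ≈ 309 K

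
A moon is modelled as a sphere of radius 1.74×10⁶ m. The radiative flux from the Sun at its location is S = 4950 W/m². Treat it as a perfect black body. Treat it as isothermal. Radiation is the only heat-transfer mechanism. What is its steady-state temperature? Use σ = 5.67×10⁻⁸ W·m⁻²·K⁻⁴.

T ≈ 384 K

At equilibrium, absorbed power = emitted power.
Absorbing cross-section = πr² = 9.511×10¹² m²; emitting surface = 4πr² = 3.805×10¹³ m² (ratio 4).
S·A_cross = εσ·A_surf·T⁴  ⇒  T⁴ = S/(4σ).
T⁴ = 1.00·4950/(4·5.67×10⁻⁸) = 2.183×10¹⁰ K⁴.
T = (2.183×10¹⁰)^(1/4).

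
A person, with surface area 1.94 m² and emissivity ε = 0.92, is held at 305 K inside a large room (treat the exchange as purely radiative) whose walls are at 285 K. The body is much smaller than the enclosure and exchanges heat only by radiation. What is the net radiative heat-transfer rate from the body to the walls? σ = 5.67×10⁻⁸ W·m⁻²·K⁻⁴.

P_net ≈ 208 W

For a small grey body in a large enclosure: P_net = εσA(T_body⁴ − T_wall⁴).
A = 1.94 m²; T_body⁴ − T_wall⁴ = 8.654×10⁹ − 6.598×10⁹ = 2.056×10⁹ K⁴.
|P_net| = 0.92·5.67×10⁻⁸·1.940·2.056×10⁹.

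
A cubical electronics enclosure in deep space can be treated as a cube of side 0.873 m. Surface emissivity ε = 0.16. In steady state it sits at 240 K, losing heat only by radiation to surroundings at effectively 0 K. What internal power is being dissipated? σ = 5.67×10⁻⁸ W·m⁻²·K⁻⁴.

Steady state: P = εσA T⁴.
A = 6L² = 4.573 m²; T⁴ = (240)⁴ = 3.318×10⁹ K⁴.
P = 0.16 × 5.67×10⁻⁸ × 4.573 × 3.318×10⁹.

P ≈ 138 W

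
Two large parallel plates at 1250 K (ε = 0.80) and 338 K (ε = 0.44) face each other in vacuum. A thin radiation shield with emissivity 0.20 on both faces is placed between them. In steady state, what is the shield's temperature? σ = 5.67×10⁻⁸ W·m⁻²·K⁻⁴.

In steady state the net flux on the hot side equals that on the cold side.
σ(T₁⁴−T_s⁴)/D₁ = σ(T_s⁴−T₂⁴)/D₂, with D₁ = 1/ε₁+1/ε_s−1 = 5.250, D₂ = 1/ε_s+1/ε₂−1 = 6.273.
Solve for T_s⁴: T_s⁴ = (D₂·T₁⁴ + D₁·T₂⁴)/(D₁+D₂) = 1.335×10¹² K⁴.

T_s ≈ 1070 K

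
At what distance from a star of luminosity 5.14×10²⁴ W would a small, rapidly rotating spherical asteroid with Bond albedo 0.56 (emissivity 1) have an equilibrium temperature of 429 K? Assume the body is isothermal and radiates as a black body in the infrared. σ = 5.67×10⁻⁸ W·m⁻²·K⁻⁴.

d ≈ 4.84×10⁹ m

For an isothermal black-emitting sphere, (1−a)S·πr² = σ·4πr²·T⁴ ⇒ S = 4σT⁴/(1−a).
S = 4·5.67×10⁻⁸·(429)⁴/0.440 = 17460 W/m².
Flux falls as S = L/(4πd²), so d = √(L/(4πS)) = √(5.14×10²⁴/(4π·17460)).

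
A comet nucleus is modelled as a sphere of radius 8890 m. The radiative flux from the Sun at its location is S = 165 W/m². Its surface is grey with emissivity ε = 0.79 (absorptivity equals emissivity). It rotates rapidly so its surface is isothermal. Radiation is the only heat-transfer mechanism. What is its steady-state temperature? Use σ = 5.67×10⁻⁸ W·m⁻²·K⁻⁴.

At equilibrium, absorbed power = emitted power.
Absorbing cross-section = πr² = 2.483×10⁸ m²; emitting surface = 4πr² = 9.931×10⁸ m² (ratio 4).
εS·A_cross = εσ·A_surf·T⁴  ⇒  T⁴ = S/(4σ)   (ε cancels).
T⁴ = 165/(4·5.67×10⁻⁸) = 7.275×10⁸ K⁴.
T = (7.275×10⁸)^(1/4).

T ≈ 164 K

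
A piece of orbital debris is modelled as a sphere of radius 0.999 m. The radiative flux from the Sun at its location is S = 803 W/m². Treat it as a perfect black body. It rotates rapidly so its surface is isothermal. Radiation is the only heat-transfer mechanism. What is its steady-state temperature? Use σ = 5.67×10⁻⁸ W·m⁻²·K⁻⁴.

At equilibrium, absorbed power = emitted power.
Absorbing cross-section = πr² = 3.135 m²; emitting surface = 4πr² = 12.54 m² (ratio 4).
S·A_cross = εσ·A_surf·T⁴  ⇒  T⁴ = S/(4σ).
T⁴ = 1.00·803/(4·5.67×10⁻⁸) = 3.541×10⁹ K⁴.
T = (3.541×10⁹)^(1/4).

T ≈ 244 K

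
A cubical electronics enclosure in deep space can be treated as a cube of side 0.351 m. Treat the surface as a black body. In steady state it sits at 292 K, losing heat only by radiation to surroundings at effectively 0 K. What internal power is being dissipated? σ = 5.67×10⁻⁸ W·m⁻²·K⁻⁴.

Steady state: P = εσA T⁴.
A = 6L² = 0.7392 m²; T⁴ = (292)⁴ = 7.270×10⁹ K⁴.
P = 1.0 × 5.67×10⁻⁸ × 0.7392 × 7.270×10⁹.

P ≈ 305 W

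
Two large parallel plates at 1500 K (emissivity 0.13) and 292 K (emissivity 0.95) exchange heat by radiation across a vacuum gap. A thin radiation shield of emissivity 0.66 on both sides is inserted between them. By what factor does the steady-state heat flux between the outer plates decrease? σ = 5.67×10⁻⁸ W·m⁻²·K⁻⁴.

factor ≈ 1.26

Without shield: q₀ = σΔ(T⁴)/(1/ε₁+1/ε₂−1) with denominator 7.745.
With shield the two gaps are in series; the resistances add: (1/ε₁+1/ε_s−1)+(1/ε_s+1/ε₂−1) = 8.207+1.568 = 9.775.
Heat-flux ratio q₀/q = 9.775/7.745.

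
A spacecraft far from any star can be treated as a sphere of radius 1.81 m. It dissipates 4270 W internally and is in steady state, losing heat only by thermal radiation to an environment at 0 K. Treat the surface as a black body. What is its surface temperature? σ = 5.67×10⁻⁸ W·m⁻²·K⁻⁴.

Steady state: internal power = radiated power, P = εσA T⁴.
Radiating area A = 4πr² = 41.17 m².
T⁴ = P/(εσA) = 4270/(1.0·5.67×10⁻⁸·41.17) = 1.829×10⁹ K⁴.
T = (1.829×10⁹)^(1/4).

T ≈ 207 K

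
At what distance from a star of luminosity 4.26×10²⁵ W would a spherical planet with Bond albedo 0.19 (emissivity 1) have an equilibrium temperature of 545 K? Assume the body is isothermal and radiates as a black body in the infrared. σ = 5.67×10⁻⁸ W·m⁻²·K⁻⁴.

d ≈ 1.17×10¹⁰ m

For an isothermal black-emitting sphere, (1−a)S·πr² = σ·4πr²·T⁴ ⇒ S = 4σT⁴/(1−a).
S = 4·5.67×10⁻⁸·(545)⁴/0.810 = 24700 W/m².
Flux falls as S = L/(4πd²), so d = √(L/(4πS)) = √(4.26×10²⁵/(4π·24700)).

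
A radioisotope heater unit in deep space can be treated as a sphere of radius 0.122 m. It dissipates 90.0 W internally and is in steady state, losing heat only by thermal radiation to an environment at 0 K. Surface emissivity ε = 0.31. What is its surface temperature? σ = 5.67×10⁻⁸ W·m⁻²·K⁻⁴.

Steady state: internal power = radiated power, P = εσA T⁴.
Radiating area A = 4πr² = 0.1870 m².
T⁴ = P/(εσA) = 90.0/(0.31·5.67×10⁻⁸·0.1870) = 2.738×10¹⁰ K⁴.
T = (2.738×10¹⁰)^(1/4).

T ≈ 407 K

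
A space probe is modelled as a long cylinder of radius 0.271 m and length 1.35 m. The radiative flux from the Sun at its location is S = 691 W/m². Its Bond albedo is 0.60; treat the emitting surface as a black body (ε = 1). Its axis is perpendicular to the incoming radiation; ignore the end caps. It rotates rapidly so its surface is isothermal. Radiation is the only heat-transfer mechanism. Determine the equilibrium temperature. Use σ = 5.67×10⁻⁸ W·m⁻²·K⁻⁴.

At equilibrium, absorbed power = emitted power.
Absorbing cross-section = 2rL = 0.7317 m²; emitting surface = 2πrL = 2.299 m² (ratio π).
(1−a)S·A_cross = εσ·A_surf·T⁴  ⇒  T⁴ = (1−a)S/(πσ).
T⁴ = 0.400·691/(π·5.67×10⁻⁸) = 1.552×10⁹ K⁴.
T = (1.552×10⁹)^(1/4).

T ≈ 198 K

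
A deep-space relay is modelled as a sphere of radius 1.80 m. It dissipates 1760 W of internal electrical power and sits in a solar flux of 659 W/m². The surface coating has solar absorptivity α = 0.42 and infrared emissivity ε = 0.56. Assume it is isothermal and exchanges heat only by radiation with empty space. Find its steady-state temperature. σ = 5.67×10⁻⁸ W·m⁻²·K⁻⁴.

T ≈ 244 K

At steady state, absorbed solar power + internal power = radiated power.
Absorbed: α·S·A_cross = 0.42·659·10.18 = 2817 W (cross-section πr²).
Total input = 2817 + 1760 = 4577 W.
Radiated: εσ·A_surf·T⁴ with A_surf = 4πr² = 40.72 m².
T⁴ = 4577/(0.56·5.67×10⁻⁸·40.72) = 3.541×10⁹ K⁴.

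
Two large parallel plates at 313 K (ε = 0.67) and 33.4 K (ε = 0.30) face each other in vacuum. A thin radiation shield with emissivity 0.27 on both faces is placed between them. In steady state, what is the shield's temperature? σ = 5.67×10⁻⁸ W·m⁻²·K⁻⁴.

T_s ≈ 274 K

In steady state the net flux on the hot side equals that on the cold side.
σ(T₁⁴−T_s⁴)/D₁ = σ(T_s⁴−T₂⁴)/D₂, with D₁ = 1/ε₁+1/ε_s−1 = 4.196, D₂ = 1/ε_s+1/ε₂−1 = 6.037.
Solve for T_s⁴: T_s⁴ = (D₂·T₁⁴ + D₁·T₂⁴)/(D₁+D₂) = 5.663×10⁹ K⁴.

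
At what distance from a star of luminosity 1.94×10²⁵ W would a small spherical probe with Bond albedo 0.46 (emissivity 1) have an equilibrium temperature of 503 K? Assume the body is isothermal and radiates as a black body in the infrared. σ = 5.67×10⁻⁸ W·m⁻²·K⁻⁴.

For an isothermal black-emitting sphere, (1−a)S·πr² = σ·4πr²·T⁴ ⇒ S = 4σT⁴/(1−a).
S = 4·5.67×10⁻⁸·(503)⁴/0.540 = 26890 W/m².
Flux falls as S = L/(4πd²), so d = √(L/(4πS)) = √(1.94×10²⁵/(4π·26890)).

d ≈ 7.58×10⁹ m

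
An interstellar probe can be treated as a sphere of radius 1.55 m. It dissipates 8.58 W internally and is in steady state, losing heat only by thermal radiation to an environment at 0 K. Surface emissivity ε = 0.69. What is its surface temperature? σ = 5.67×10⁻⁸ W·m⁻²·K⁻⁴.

T ≈ 51.9 K

Steady state: internal power = radiated power, P = εσA T⁴.
Radiating area A = 4πr² = 30.19 m².
T⁴ = P/(εσA) = 8.58/(0.69·5.67×10⁻⁸·30.19) = 7.264×10⁶ K⁴.
T = (7.264×10⁶)^(1/4).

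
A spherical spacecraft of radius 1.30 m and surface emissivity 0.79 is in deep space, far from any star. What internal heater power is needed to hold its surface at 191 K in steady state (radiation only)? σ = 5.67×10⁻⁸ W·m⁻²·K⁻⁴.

P = εσ·4πr²·T⁴.
4πr² = 21.24 m²; T⁴ = 1.331×10⁹ K⁴.
P = 0.79·5.67×10⁻⁸·21.24·1.331×10⁹.

P ≈ 1270 W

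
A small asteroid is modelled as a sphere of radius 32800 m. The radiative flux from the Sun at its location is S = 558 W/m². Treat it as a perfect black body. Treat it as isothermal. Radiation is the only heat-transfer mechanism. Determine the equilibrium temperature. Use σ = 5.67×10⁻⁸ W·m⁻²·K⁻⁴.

At equilibrium, absorbed power = emitted power.
Absorbing cross-section = πr² = 3.380×10⁹ m²; emitting surface = 4πr² = 1.352×10¹⁰ m² (ratio 4).
S·A_cross = εσ·A_surf·T⁴  ⇒  T⁴ = S/(4σ).
T⁴ = 1.00·558/(4·5.67×10⁻⁸) = 2.460×10⁹ K⁴.
T = (2.460×10⁹)^(1/4).

T ≈ 223 K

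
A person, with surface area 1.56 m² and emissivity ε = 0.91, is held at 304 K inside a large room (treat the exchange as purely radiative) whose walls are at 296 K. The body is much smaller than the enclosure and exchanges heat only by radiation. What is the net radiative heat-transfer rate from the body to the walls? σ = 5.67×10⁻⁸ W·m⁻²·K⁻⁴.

P_net ≈ 69.6 W

For a small grey body in a large enclosure: P_net = εσA(T_body⁴ − T_wall⁴).
A = 1.56 m²; T_body⁴ − T_wall⁴ = 8.541×10⁹ − 7.677×10⁹ = 8.642×10⁸ K⁴.
|P_net| = 0.91·5.67×10⁻⁸·1.560·8.642×10⁸.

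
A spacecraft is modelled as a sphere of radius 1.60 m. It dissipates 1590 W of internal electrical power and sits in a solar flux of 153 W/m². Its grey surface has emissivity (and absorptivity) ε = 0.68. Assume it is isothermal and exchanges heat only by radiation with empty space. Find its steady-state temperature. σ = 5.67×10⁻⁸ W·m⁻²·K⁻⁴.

T ≈ 210 K

At steady state, absorbed solar power + internal power = radiated power.
Absorbed: α·S·A_cross = 0.68·153·8.042 = 836.7 W (cross-section πr²).
Total input = 836.7 + 1590 = 2427 W.
Radiated: εσ·A_surf·T⁴ with A_surf = 4πr² = 32.17 m².
T⁴ = 2427/(0.68·5.67×10⁻⁸·32.17) = 1.957×10⁹ K⁴.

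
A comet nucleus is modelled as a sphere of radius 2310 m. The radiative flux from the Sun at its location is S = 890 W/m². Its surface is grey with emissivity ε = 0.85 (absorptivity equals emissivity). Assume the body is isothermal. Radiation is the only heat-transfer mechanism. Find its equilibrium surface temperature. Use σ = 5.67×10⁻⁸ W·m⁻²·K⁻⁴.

T ≈ 250 K

At equilibrium, absorbed power = emitted power.
Absorbing cross-section = πr² = 1.676×10⁷ m²; emitting surface = 4πr² = 6.706×10⁷ m² (ratio 4).
εS·A_cross = εσ·A_surf·T⁴  ⇒  T⁴ = S/(4σ)   (ε cancels).
T⁴ = 890/(4·5.67×10⁻⁸) = 3.924×10⁹ K⁴.
T = (3.924×10⁹)^(1/4).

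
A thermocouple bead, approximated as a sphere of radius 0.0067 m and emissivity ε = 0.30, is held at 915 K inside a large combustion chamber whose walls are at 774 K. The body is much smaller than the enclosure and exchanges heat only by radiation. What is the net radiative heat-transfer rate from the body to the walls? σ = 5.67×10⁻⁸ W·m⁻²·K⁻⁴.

P_net ≈ 3.28 W

For a small grey body in a large enclosure: P_net = εσA(T_body⁴ − T_wall⁴).
A = 4πr² = 5.641×10⁻⁴ m²; T_body⁴ − T_wall⁴ = 7.009×10¹¹ − 3.589×10¹¹ = 3.421×10¹¹ K⁴.
|P_net| = 0.30·5.67×10⁻⁸·5.641×10⁻⁴·3.421×10¹¹.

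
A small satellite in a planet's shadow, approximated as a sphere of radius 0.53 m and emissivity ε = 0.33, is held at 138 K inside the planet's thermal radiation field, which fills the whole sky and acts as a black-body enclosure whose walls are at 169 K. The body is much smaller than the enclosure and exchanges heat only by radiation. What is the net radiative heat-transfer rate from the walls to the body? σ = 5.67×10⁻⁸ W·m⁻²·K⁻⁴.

P_net ≈ 29.9 W

For a small grey body in a large enclosure: P_net = εσA(T_body⁴ − T_wall⁴).
A = 4πr² = 3.530 m²; T_body⁴ − T_wall⁴ = 3.627×10⁸ − 8.157×10⁸ = -4.531×10⁸ K⁴.
|P_net| = 0.33·5.67×10⁻⁸·3.530·4.531×10⁸.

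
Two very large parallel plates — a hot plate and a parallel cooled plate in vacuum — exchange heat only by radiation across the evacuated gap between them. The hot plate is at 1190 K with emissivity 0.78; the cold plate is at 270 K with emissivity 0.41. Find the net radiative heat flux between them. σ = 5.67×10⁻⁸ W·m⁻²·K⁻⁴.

For two infinite grey parallel plates, q = σ(T₁⁴ − T₂⁴)/(1/ε₁ + 1/ε₂ − 1).
T₁⁴ − T₂⁴ = 2.005×10¹² − 5.314×10⁹ = 2.000×10¹² K⁴.
1/ε₁ + 1/ε₂ − 1 = 1.282 + 2.439 − 1 = 2.721.
q = 5.67×10⁻⁸ × 2.000×10¹² / 2.721.

q ≈ 41700 W/m²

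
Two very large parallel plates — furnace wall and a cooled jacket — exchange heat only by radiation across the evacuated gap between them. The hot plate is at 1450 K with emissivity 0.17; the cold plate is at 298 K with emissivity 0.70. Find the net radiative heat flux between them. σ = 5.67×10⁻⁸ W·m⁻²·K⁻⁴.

q ≈ 39600 W/m²

For two infinite grey parallel plates, q = σ(T₁⁴ − T₂⁴)/(1/ε₁ + 1/ε₂ − 1).
T₁⁴ − T₂⁴ = 4.421×10¹² − 7.886×10⁹ = 4.413×10¹² K⁴.
1/ε₁ + 1/ε₂ − 1 = 5.882 + 1.429 − 1 = 6.311.
q = 5.67×10⁻⁸ × 4.413×10¹² / 6.311.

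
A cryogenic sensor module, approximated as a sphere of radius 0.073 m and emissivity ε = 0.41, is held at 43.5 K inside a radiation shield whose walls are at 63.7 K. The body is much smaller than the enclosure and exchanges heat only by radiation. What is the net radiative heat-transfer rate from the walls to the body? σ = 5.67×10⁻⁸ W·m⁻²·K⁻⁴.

For a small grey body in a large enclosure: P_net = εσA(T_body⁴ − T_wall⁴).
A = 4πr² = 0.06697 m²; T_body⁴ − T_wall⁴ = 3.581×10⁶ − 1.646×10⁷ = -1.288×10⁷ K⁴.
|P_net| = 0.41·5.67×10⁻⁸·0.06697·1.288×10⁷.

P_net ≈ 0.0201 W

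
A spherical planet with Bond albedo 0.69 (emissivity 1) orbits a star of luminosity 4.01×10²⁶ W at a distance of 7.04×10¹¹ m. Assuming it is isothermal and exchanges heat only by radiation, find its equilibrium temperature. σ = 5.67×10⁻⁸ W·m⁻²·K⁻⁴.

T ≈ 96.9 K

First find the stellar flux at distance d: S = L/(4πd²) = 4.01×10²⁶/(4π·(7.04×10¹¹)²) = 64.39 W/m².
For an isothermal sphere, absorbed (1−a)S·πr² = emitted σ·4πr²·T⁴, so T⁴ = (1−a)S/(4σ).
T⁴ = 0.310·64.39/(4·5.67×10⁻⁸) = 8.801×10⁷ K⁴.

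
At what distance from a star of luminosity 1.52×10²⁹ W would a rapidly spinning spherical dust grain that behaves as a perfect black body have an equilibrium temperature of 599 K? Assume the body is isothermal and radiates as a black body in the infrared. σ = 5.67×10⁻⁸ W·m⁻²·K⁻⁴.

For an isothermal black-emitting sphere, (1−a)S·πr² = σ·4πr²·T⁴ ⇒ S = 4σT⁴/(1−a).
S = 4·5.67×10⁻⁸·(599)⁴/1.00 = 29200 W/m².
Flux falls as S = L/(4πd²), so d = √(L/(4πS)) = √(1.52×10²⁹/(4π·29200)).

d ≈ 6.44×10¹¹ m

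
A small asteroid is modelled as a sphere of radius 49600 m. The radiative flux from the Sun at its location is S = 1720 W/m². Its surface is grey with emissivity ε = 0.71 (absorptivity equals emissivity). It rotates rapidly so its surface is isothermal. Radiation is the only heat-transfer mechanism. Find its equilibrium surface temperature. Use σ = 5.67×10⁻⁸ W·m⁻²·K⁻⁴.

At equilibrium, absorbed power = emitted power.
Absorbing cross-section = πr² = 7.729×10⁹ m²; emitting surface = 4πr² = 3.092×10¹⁰ m² (ratio 4).
εS·A_cross = εσ·A_surf·T⁴  ⇒  T⁴ = S/(4σ)   (ε cancels).
T⁴ = 1720/(4·5.67×10⁻⁸) = 7.584×10⁹ K⁴.
T = (7.584×10⁹)^(1/4).

T ≈ 295 K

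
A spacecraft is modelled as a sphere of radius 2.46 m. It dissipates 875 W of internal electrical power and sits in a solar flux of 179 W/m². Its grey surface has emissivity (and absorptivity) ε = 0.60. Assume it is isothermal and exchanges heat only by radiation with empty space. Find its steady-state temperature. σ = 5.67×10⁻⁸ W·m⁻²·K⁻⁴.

At steady state, absorbed solar power + internal power = radiated power.
Absorbed: α·S·A_cross = 0.60·179·19.01 = 2042 W (cross-section πr²).
Total input = 2042 + 875 = 2917 W.
Radiated: εσ·A_surf·T⁴ with A_surf = 4πr² = 76.05 m².
T⁴ = 2917/(0.60·5.67×10⁻⁸·76.05) = 1.127×10⁹ K⁴.

T ≈ 183 K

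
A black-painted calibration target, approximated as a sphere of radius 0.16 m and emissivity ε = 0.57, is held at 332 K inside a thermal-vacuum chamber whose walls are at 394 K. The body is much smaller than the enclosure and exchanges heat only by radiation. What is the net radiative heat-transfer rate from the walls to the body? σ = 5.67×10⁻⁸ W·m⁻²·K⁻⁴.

For a small grey body in a large enclosure: P_net = εσA(T_body⁴ − T_wall⁴).
A = 4πr² = 0.3217 m²; T_body⁴ − T_wall⁴ = 1.215×10¹⁰ − 2.410×10¹⁰ = -1.195×10¹⁰ K⁴.
|P_net| = 0.57·5.67×10⁻⁸·0.3217·1.195×10¹⁰.

P_net ≈ 124 W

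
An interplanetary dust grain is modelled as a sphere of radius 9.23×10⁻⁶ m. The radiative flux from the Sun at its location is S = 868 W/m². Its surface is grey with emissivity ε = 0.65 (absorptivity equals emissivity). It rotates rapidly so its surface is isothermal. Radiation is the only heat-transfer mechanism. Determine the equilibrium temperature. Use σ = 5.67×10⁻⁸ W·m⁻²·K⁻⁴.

T ≈ 249 K

At equilibrium, absorbed power = emitted power.
Absorbing cross-section = πr² = 2.676×10⁻¹⁰ m²; emitting surface = 4πr² = 1.071×10⁻⁹ m² (ratio 4).
εS·A_cross = εσ·A_surf·T⁴  ⇒  T⁴ = S/(4σ)   (ε cancels).
T⁴ = 868/(4·5.67×10⁻⁸) = 3.827×10⁹ K⁴.
T = (3.827×10⁹)^(1/4).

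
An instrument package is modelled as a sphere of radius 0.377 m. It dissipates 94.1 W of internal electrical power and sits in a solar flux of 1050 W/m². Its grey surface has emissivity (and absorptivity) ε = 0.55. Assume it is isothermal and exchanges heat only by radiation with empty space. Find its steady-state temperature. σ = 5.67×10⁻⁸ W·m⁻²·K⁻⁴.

T ≈ 282 K

At steady state, absorbed solar power + internal power = radiated power.
Absorbed: α·S·A_cross = 0.55·1050·0.4465 = 257.9 W (cross-section πr²).
Total input = 257.9 + 94.1 = 352.0 W.
Radiated: εσ·A_surf·T⁴ with A_surf = 4πr² = 1.786 m².
T⁴ = 352.0/(0.55·5.67×10⁻⁸·1.786) = 6.319×10⁹ K⁴.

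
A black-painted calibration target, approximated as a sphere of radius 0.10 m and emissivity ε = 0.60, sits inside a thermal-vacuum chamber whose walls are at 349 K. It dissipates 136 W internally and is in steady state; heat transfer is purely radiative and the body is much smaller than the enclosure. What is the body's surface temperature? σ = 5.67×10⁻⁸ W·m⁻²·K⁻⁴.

For a small grey body in a large enclosure, net radiated power = εσA(T⁴ − T_w⁴).
Steady state: P = εσA(T⁴ − T_w⁴) with A = 4πr² = 0.1257 m².
T⁴ = P/(εσA) + T_w⁴ = 136/(0.60·5.67×10⁻⁸·0.1257) + (349)⁴
    = 3.181×10¹⁰ + 1.484×10¹⁰ = 4.665×10¹⁰ K⁴.

T ≈ 465 K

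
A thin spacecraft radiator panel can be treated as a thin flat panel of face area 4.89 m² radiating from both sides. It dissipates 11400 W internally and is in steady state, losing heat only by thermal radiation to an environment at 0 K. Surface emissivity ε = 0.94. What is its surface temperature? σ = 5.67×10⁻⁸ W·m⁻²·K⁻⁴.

Steady state: internal power = radiated power, P = εσA T⁴.
Radiating area A = 2·4.89 = 9.780 m².
T⁴ = P/(εσA) = 11400/(0.94·5.67×10⁻⁸·9.780) = 2.187×10¹⁰ K⁴.
T = (2.187×10¹⁰)^(1/4).

T ≈ 385 K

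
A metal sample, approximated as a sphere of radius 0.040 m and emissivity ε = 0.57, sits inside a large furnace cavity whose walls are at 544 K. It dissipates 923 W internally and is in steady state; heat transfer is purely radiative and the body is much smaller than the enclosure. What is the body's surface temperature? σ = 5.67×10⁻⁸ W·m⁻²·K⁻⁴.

T ≈ 1110 K

For a small grey body in a large enclosure, net radiated power = εσA(T⁴ − T_w⁴).
Steady state: P = εσA(T⁴ − T_w⁴) with A = 4πr² = 0.02011 m².
T⁴ = P/(εσA) + T_w⁴ = 923/(0.57·5.67×10⁻⁸·0.02011) + (544)⁴
    = 1.420×10¹² + 8.758×10¹⁰ = 1.508×10¹² K⁴.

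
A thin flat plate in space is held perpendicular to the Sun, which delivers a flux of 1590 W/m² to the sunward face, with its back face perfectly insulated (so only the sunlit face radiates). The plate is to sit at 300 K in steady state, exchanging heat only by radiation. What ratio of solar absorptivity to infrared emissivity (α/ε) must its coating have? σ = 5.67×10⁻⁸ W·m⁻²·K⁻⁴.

α/ε ≈ 0.289

Balance: αS·A = εσ·1A·T⁴ ⇒ α/ε = σT⁴/S.
α/ε = 5.67×10⁻⁸·(300)⁴/1590 = 5.67×10⁻⁸·8.100×10⁹/1590.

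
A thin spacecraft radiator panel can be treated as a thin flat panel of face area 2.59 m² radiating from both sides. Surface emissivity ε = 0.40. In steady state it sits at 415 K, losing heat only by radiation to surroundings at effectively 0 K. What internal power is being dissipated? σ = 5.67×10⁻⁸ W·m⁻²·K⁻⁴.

P ≈ 3480 W

Steady state: P = εσA T⁴.
A = 2·2.59 = 5.180 m²; T⁴ = (415)⁴ = 2.966×10¹⁰ K⁴.
P = 0.40 × 5.67×10⁻⁸ × 5.180 × 2.966×10¹⁰.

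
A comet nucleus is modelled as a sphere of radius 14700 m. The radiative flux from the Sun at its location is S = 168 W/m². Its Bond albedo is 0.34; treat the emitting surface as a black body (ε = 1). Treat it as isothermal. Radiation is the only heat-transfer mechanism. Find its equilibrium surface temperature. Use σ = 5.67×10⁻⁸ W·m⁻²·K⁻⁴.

At equilibrium, absorbed power = emitted power.
Absorbing cross-section = πr² = 6.789×10⁸ m²; emitting surface = 4πr² = 2.715×10⁹ m² (ratio 4).
(1−a)S·A_cross = εσ·A_surf·T⁴  ⇒  T⁴ = (1−a)S/(4σ).
T⁴ = 0.660·168/(4·5.67×10⁻⁸) = 4.889×10⁸ K⁴.
T = (4.889×10⁸)^(1/4).

T ≈ 149 K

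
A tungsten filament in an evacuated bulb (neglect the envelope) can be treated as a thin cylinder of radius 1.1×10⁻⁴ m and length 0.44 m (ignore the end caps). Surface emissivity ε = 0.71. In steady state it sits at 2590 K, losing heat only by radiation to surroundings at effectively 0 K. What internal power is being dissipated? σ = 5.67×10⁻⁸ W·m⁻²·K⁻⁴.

P ≈ 551 W

Steady state: P = εσA T⁴.
A = 2πrL = 3.041×10⁻⁴ m²; T⁴ = (2590)⁴ = 4.500×10¹³ K⁴.
P = 0.71 × 5.67×10⁻⁸ × 3.041×10⁻⁴ × 4.500×10¹³.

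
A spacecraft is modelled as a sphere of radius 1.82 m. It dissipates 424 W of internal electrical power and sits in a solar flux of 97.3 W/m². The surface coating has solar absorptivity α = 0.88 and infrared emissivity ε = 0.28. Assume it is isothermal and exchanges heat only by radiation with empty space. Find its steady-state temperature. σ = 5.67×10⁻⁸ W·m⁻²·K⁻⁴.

At steady state, absorbed solar power + internal power = radiated power.
Absorbed: α·S·A_cross = 0.88·97.3·10.41 = 891.0 W (cross-section πr²).
Total input = 891.0 + 424 = 1315 W.
Radiated: εσ·A_surf·T⁴ with A_surf = 4πr² = 41.62 m².
T⁴ = 1315/(0.28·5.67×10⁻⁸·41.62) = 1.990×10⁹ K⁴.

T ≈ 211 K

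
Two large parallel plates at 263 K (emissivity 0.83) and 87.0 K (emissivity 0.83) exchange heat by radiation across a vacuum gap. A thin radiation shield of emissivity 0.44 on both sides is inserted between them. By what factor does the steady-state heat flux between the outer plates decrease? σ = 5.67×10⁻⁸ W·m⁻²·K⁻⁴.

factor ≈ 3.52

Without shield: q₀ = σΔ(T⁴)/(1/ε₁+1/ε₂−1) with denominator 1.410.
With shield the two gaps are in series; the resistances add: (1/ε₁+1/ε_s−1)+(1/ε_s+1/ε₂−1) = 2.478+2.478 = 4.955.
Heat-flux ratio q₀/q = 4.955/1.410.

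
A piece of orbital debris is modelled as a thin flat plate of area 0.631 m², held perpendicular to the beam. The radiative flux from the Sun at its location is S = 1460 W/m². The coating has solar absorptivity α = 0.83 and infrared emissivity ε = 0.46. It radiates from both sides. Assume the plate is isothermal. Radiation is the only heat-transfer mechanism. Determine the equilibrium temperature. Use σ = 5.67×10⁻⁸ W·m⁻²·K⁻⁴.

At equilibrium, absorbed power = emitted power.
Absorbing cross-section = A = 0.6310 m²; emitting surface = 2A = 1.262 m² (ratio 2).
αS·A_cross = εσ·A_surf·T⁴  ⇒  T⁴ = αS/(ε·2σ).
T⁴ = 0.830·1460/(0.46·2·5.67×10⁻⁸) = 2.323×10¹⁰ K⁴.
T = (2.323×10¹⁰)^(1/4).

T ≈ 390 K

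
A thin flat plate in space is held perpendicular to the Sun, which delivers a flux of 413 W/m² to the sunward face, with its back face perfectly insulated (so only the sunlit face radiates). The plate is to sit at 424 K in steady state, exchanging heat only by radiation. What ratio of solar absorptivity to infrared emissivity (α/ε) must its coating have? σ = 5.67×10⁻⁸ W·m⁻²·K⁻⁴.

Balance: αS·A = εσ·1A·T⁴ ⇒ α/ε = σT⁴/S.
α/ε = 5.67×10⁻⁸·(424)⁴/413 = 5.67×10⁻⁸·3.232×10¹⁰/413.

α/ε ≈ 4.44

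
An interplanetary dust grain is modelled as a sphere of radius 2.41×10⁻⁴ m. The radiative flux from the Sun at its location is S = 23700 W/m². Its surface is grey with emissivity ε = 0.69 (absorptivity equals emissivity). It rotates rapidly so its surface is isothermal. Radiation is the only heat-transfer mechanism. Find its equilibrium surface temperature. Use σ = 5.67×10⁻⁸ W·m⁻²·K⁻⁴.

T ≈ 569 K

At equilibrium, absorbed power = emitted power.
Absorbing cross-section = πr² = 1.825×10⁻⁷ m²; emitting surface = 4πr² = 7.299×10⁻⁷ m² (ratio 4).
εS·A_cross = εσ·A_surf·T⁴  ⇒  T⁴ = S/(4σ)   (ε cancels).
T⁴ = 23700/(4·5.67×10⁻⁸) = 1.045×10¹¹ K⁴.
T = (1.045×10¹¹)^(1/4).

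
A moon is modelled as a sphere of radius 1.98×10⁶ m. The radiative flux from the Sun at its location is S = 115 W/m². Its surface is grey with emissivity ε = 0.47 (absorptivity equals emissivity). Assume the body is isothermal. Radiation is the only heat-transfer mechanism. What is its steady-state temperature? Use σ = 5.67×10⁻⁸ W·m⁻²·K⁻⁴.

At equilibrium, absorbed power = emitted power.
Absorbing cross-section = πr² = 1.232×10¹³ m²; emitting surface = 4πr² = 4.927×10¹³ m² (ratio 4).
εS·A_cross = εσ·A_surf·T⁴  ⇒  T⁴ = S/(4σ)   (ε cancels).
T⁴ = 115/(4·5.67×10⁻⁸) = 5.071×10⁸ K⁴.
T = (5.071×10⁸)^(1/4).

T ≈ 150 K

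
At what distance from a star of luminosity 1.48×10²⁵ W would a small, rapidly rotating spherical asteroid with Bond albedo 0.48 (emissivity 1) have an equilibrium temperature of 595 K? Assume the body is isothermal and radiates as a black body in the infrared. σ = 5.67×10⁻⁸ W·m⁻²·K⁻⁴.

For an isothermal black-emitting sphere, (1−a)S·πr² = σ·4πr²·T⁴ ⇒ S = 4σT⁴/(1−a).
S = 4·5.67×10⁻⁸·(595)⁴/0.520 = 54660 W/m².
Flux falls as S = L/(4πd²), so d = √(L/(4πS)) = √(1.48×10²⁵/(4π·54660)).

d ≈ 4.64×10⁹ m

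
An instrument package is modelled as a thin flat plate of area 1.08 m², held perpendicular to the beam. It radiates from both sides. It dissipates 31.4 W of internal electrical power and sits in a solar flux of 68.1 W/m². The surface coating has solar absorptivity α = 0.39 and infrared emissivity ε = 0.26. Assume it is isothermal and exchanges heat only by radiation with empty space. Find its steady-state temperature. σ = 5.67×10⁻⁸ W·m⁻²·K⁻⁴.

T ≈ 208 K

At steady state, absorbed solar power + internal power = radiated power.
Absorbed: α·S·A_cross = 0.39·68.1·1.080 = 28.68 W (cross-section A).
Total input = 28.68 + 31.4 = 60.08 W.
Radiated: εσ·A_surf·T⁴ with A_surf = 2A = 2.160 m².
T⁴ = 60.08/(0.26·5.67×10⁻⁸·2.160) = 1.887×10⁹ K⁴.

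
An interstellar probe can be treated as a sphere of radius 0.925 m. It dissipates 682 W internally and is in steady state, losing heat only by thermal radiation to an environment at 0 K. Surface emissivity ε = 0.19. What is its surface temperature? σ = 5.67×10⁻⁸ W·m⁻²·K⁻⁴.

Steady state: internal power = radiated power, P = εσA T⁴.
Radiating area A = 4πr² = 10.75 m².
T⁴ = P/(εσA) = 682/(0.19·5.67×10⁻⁸·10.75) = 5.888×10⁹ K⁴.
T = (5.888×10⁹)^(1/4).

T ≈ 277 K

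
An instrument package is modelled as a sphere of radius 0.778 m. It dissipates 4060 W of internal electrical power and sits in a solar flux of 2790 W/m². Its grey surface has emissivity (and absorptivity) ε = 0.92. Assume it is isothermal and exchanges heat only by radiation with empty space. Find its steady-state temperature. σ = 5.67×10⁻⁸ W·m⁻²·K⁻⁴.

At steady state, absorbed solar power + internal power = radiated power.
Absorbed: α·S·A_cross = 0.92·2790·1.902 = 4881 W (cross-section πr²).
Total input = 4881 + 4060 = 8941 W.
Radiated: εσ·A_surf·T⁴ with A_surf = 4πr² = 7.606 m².
T⁴ = 8941/(0.92·5.67×10⁻⁸·7.606) = 2.253×10¹⁰ K⁴.

T ≈ 387 K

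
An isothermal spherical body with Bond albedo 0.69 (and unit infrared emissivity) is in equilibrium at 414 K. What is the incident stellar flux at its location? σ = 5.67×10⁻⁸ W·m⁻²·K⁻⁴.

(1−a)S·πr² = σ·4πr²·T⁴ ⇒ S = 4σT⁴/(1−a).
S = 4·5.67×10⁻⁸·2.938×10¹⁰/0.310.

S ≈ 21500 W/m²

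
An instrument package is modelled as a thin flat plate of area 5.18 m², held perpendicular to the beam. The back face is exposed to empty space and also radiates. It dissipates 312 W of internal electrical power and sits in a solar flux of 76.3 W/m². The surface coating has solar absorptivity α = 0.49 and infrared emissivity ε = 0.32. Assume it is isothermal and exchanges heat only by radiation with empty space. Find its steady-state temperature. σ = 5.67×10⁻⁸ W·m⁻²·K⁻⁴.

T ≈ 228 K

At steady state, absorbed solar power + internal power = radiated power.
Absorbed: α·S·A_cross = 0.49·76.3·5.180 = 193.7 W (cross-section A).
Total input = 193.7 + 312 = 505.7 W.
Radiated: εσ·A_surf·T⁴ with A_surf = 2A = 10.36 m².
T⁴ = 505.7/(0.32·5.67×10⁻⁸·10.36) = 2.690×10⁹ K⁴.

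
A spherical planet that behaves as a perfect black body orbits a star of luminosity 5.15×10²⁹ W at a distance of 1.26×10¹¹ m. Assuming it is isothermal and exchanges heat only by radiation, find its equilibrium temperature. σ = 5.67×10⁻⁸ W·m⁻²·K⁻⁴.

T ≈ 1840 K

First find the stellar flux at distance d: S = L/(4πd²) = 5.15×10²⁹/(4π·(1.26×10¹¹)²) = 2.581×10⁶ W/m².
For an isothermal sphere, absorbed (1−a)S·πr² = emitted σ·4πr²·T⁴, so T⁴ = (1−a)S/(4σ).
T⁴ = 1.00·2.581×10⁶/(4·5.67×10⁻⁸) = 1.138×10¹³ K⁴.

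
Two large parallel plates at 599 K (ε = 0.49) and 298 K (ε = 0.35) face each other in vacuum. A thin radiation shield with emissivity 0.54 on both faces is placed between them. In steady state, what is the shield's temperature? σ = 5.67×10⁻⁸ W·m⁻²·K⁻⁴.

T_s ≈ 525 K

In steady state the net flux on the hot side equals that on the cold side.
σ(T₁⁴−T_s⁴)/D₁ = σ(T_s⁴−T₂⁴)/D₂, with D₁ = 1/ε₁+1/ε_s−1 = 2.893, D₂ = 1/ε_s+1/ε₂−1 = 3.709.
Solve for T_s⁴: T_s⁴ = (D₂·T₁⁴ + D₁·T₂⁴)/(D₁+D₂) = 7.578×10¹⁰ K⁴.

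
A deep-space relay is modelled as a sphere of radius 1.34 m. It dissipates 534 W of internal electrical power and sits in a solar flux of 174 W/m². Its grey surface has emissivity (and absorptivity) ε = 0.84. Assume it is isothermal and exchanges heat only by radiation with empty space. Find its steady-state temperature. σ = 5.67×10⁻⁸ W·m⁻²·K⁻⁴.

T ≈ 189 K

At steady state, absorbed solar power + internal power = radiated power.
Absorbed: α·S·A_cross = 0.84·174·5.641 = 824.5 W (cross-section πr²).
Total input = 824.5 + 534 = 1358 W.
Radiated: εσ·A_surf·T⁴ with A_surf = 4πr² = 22.56 m².
T⁴ = 1358/(0.84·5.67×10⁻⁸·22.56) = 1.264×10⁹ K⁴.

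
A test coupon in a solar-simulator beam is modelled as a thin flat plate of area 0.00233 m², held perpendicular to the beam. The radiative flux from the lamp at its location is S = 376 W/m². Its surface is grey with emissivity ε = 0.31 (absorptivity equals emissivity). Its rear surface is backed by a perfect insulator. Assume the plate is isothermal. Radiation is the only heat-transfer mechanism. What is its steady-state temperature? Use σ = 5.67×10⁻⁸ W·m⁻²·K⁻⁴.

At equilibrium, absorbed power = emitted power.
Absorbing cross-section = A = 0.002330 m²; emitting surface = A = 0.002330 m² (ratio 1).
εS·A_cross = εσ·A_surf·T⁴  ⇒  T⁴ = S/(1σ)   (ε cancels).
T⁴ = 376/(1·5.67×10⁻⁸) = 6.631×10⁹ K⁴.
T = (6.631×10⁹)^(1/4).

T ≈ 285 K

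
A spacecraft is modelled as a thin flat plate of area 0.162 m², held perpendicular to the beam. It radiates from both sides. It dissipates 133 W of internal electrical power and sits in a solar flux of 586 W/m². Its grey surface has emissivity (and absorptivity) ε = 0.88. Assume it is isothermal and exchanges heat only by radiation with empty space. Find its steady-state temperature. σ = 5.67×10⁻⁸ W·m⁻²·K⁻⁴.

At steady state, absorbed solar power + internal power = radiated power.
Absorbed: α·S·A_cross = 0.88·586·0.1620 = 83.54 W (cross-section A).
Total input = 83.54 + 133 = 216.5 W.
Radiated: εσ·A_surf·T⁴ with A_surf = 2A = 0.3240 m².
T⁴ = 216.5/(0.88·5.67×10⁻⁸·0.3240) = 1.339×10¹⁰ K⁴.

T ≈ 340 K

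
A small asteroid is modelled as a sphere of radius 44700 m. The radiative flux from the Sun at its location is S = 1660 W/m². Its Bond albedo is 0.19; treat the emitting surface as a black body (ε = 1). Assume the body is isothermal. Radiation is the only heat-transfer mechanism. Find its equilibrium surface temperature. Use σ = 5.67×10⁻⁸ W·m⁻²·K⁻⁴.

At equilibrium, absorbed power = emitted power.
Absorbing cross-section = πr² = 6.277×10⁹ m²; emitting surface = 4πr² = 2.511×10¹⁰ m² (ratio 4).
(1−a)S·A_cross = εσ·A_surf·T⁴  ⇒  T⁴ = (1−a)S/(4σ).
T⁴ = 0.810·1660/(4·5.67×10⁻⁸) = 5.929×10⁹ K⁴.
T = (5.929×10⁹)^(1/4).

T ≈ 277 K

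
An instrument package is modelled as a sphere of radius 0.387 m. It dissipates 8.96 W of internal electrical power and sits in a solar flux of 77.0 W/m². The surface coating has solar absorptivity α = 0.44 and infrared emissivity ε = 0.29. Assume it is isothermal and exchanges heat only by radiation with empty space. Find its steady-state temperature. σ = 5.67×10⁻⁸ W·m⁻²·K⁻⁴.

At steady state, absorbed solar power + internal power = radiated power.
Absorbed: α·S·A_cross = 0.44·77.0·0.4705 = 15.94 W (cross-section πr²).
Total input = 15.94 + 8.96 = 24.90 W.
Radiated: εσ·A_surf·T⁴ with A_surf = 4πr² = 1.882 m².
T⁴ = 24.90/(0.29·5.67×10⁻⁸·1.882) = 8.046×10⁸ K⁴.

T ≈ 168 K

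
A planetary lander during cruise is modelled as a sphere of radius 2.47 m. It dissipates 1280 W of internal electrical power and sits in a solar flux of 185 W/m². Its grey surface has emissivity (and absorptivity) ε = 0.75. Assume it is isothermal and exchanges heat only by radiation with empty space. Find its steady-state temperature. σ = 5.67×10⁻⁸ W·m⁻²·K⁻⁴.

At steady state, absorbed solar power + internal power = radiated power.
Absorbed: α·S·A_cross = 0.75·185·19.17 = 2659 W (cross-section πr²).
Total input = 2659 + 1280 = 3939 W.
Radiated: εσ·A_surf·T⁴ with A_surf = 4πr² = 76.67 m².
T⁴ = 3939/(0.75·5.67×10⁻⁸·76.67) = 1.208×10⁹ K⁴.

T ≈ 186 K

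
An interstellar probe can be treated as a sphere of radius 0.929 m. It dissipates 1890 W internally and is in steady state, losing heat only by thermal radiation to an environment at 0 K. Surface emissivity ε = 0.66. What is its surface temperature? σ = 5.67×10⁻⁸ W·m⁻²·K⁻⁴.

T ≈ 261 K

Steady state: internal power = radiated power, P = εσA T⁴.
Radiating area A = 4πr² = 10.85 m².
T⁴ = P/(εσA) = 1890/(0.66·5.67×10⁻⁸·10.85) = 4.657×10⁹ K⁴.
T = (4.657×10⁹)^(1/4).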